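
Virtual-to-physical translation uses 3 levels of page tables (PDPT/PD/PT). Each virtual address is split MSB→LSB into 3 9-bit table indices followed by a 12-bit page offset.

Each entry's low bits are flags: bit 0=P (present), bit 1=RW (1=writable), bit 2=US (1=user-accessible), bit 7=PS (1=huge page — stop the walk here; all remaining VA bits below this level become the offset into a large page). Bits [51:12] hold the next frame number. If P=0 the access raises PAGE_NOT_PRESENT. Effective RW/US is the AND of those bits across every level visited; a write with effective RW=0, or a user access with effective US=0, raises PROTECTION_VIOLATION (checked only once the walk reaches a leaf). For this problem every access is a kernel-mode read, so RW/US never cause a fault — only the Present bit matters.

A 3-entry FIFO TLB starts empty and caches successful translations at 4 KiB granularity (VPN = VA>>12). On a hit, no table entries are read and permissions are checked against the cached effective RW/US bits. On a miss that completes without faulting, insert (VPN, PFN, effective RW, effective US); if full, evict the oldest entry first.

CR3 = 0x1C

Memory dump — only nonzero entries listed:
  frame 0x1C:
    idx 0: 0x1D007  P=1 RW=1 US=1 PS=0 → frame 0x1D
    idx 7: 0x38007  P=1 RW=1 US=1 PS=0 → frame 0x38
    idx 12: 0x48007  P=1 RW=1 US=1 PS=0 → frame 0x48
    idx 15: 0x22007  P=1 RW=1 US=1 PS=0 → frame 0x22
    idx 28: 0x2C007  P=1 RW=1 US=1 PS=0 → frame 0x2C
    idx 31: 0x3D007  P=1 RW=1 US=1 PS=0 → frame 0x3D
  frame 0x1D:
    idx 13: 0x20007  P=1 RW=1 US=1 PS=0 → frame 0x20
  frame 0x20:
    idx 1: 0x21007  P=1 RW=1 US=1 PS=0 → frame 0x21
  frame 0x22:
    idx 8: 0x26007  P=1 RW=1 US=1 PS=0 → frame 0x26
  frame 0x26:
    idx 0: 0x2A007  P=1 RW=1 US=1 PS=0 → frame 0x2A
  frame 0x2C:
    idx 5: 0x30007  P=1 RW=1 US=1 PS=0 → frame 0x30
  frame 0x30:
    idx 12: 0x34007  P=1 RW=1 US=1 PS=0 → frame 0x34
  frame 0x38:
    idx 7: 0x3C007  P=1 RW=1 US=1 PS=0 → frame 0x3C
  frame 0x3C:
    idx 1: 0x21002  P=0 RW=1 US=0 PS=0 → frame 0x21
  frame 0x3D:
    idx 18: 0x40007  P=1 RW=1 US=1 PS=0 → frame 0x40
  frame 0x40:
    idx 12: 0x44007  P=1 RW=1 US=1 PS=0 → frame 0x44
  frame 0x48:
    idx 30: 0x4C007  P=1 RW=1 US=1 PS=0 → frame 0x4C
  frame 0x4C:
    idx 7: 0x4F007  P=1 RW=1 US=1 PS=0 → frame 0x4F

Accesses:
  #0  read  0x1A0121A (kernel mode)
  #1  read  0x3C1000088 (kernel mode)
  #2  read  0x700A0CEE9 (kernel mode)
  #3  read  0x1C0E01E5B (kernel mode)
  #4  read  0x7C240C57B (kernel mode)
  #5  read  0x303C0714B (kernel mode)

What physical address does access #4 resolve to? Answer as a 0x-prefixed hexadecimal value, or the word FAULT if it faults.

Trace:
#0 VA=0x1A0121A (r,kernel):
  L0 @0x1C[0] → 0x1D007  P=1,RW=1,US=1,PS=0
  L1 @0x1D[13] → 0x20007  P=1,RW=1,US=1,PS=0
  L2 @0x20[1] → 0x21007  P=1,RW=1,US=1,PS=0
  ⇒ phys 0x2121A  [3 reads]
#1 VA=0x3C1000088 (r,kernel):
  L0 @0x1C[15] → 0x22007  P=1,RW=1,US=1,PS=0
  L1 @0x22[8] → 0x26007  P=1,RW=1,US=1,PS=0
  L2 @0x26[0] → 0x2A007  P=1,RW=1,US=1,PS=0
  ⇒ phys 0x2A088  [3 reads]
#2 VA=0x700A0CEE9 (r,kernel):
  L0 @0x1C[28] → 0x2C007  P=1,RW=1,US=1,PS=0
  L1 @0x2C[5] → 0x30007  P=1,RW=1,US=1,PS=0
  L2 @0x30[12] → 0x34007  P=1,RW=1,US=1,PS=0
  ⇒ phys 0x34EE9  [3 reads]
#3 VA=0x1C0E01E5B (r,kernel):
  L0 @0x1C[7] → 0x38007  P=1,RW=1,US=1,PS=0
  L1 @0x38[7] → 0x3C007  P=1,RW=1,US=1,PS=0
  L2 @0x3C[1] → 0x21002  P=0,RW=1,US=0,PS=0
  → PAGE_NOT_PRESENT  (3 entries read)
#4 VA=0x7C240C57B (r,kernel):
  L0 @0x1C[31] → 0x3D007  P=1,RW=1,US=1,PS=0
  L1 @0x3D[18] → 0x40007  P=1,RW=1,US=1,PS=0
  L2 @0x40[12] → 0x44007  P=1,RW=1,US=1,PS=0
  ⇒ phys 0x4457B  [3 reads]
#5 VA=0x303C0714B (r,kernel):
  L0 @0x1C[12] → 0x48007  P=1,RW=1,US=1,PS=0
  L1 @0x48[30] → 0x4C007  P=1,RW=1,US=1,PS=0
  L2 @0x4C[7] → 0x4F007  P=1,RW=1,US=1,PS=0
  ⇒ phys 0x4F14B  [3 reads]

Access #4 PA: 0x4457B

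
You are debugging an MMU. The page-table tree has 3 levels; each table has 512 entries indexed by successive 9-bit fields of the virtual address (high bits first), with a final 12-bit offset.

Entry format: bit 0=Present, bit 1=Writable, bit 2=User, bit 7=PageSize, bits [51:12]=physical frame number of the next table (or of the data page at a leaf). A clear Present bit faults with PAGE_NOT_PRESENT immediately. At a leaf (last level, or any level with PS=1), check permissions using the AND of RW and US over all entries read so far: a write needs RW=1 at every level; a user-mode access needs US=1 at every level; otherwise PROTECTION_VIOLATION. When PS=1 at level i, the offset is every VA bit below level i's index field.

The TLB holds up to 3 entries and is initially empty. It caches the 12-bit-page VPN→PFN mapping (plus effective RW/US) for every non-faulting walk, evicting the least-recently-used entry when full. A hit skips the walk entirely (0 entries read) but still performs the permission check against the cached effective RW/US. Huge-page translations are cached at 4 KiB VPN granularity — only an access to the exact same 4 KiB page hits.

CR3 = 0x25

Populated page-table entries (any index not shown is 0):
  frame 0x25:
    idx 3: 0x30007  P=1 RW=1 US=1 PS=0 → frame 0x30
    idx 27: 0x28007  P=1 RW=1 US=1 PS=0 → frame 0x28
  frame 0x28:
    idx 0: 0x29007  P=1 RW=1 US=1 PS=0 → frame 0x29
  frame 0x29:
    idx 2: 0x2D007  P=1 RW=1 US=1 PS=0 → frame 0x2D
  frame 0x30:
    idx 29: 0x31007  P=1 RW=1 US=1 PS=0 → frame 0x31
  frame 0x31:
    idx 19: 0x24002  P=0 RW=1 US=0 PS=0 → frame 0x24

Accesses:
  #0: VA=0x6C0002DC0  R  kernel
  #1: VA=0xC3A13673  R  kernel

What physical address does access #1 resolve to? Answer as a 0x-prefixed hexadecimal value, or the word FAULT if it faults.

Per-access translation:
#0 VA=0x6C0002DC0 (r,kernel):
  lvl0: tbl 0x25, slot 27 ⇒ 0x28007 (P1/RW1/US1/PS0)
  lvl1: tbl 0x28, slot 0 ⇒ 0x29007 (P1/RW1/US1/PS0)
  lvl2: tbl 0x29, slot 2 ⇒ 0x2D007 (P1/RW1/US1/PS0)
  → PA=0x2DDC0  (3 entries read)
#1 VA=0xC3A13673 (r,kernel):
  lvl0: tbl 0x25, slot 3 ⇒ 0x30007 (P1/RW1/US1/PS0)
  lvl1: tbl 0x30, slot 29 ⇒ 0x31007 (P1/RW1/US1/PS0)
  lvl2: tbl 0x31, slot 19 ⇒ 0x24002 (P0/RW1/US0/PS0)
  ⇒ fault: PAGE_NOT_PRESENT  — 3 lookups

Access #1 PA: FAULT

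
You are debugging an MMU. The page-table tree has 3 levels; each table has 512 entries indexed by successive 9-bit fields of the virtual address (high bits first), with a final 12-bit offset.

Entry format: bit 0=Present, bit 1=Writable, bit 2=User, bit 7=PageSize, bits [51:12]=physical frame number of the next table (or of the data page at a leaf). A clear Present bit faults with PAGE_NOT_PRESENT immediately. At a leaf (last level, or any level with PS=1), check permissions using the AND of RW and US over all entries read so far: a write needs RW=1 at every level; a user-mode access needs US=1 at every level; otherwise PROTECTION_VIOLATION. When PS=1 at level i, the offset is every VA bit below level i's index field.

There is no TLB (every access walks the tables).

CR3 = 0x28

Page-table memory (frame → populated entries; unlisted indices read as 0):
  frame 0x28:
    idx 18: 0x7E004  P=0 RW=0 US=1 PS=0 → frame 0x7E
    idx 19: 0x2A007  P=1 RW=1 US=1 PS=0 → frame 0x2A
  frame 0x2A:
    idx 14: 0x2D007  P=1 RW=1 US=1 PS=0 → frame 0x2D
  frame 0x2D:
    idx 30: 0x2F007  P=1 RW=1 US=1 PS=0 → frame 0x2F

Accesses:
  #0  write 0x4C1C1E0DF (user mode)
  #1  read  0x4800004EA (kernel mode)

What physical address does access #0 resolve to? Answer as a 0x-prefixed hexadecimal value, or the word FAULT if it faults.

Trace:
#0 VA=0x4C1C1E0DF (w,user):
  lvl0: tbl 0x28, slot 19 ⇒ 0x2A007 (P1/RW1/US1/PS0)
  lvl1: tbl 0x2A, slot 14 ⇒ 0x2D007 (P1/RW1/US1/PS0)
  lvl2: tbl 0x2D, slot 30 ⇒ 0x2F007 (P1/RW1/US1/PS0)
  → PA=0x2F0DF  (3 entries read)
#1 VA=0x4800004EA (r,kernel):
  lvl0: tbl 0x28, slot 18 ⇒ 0x7E004 (P0/RW0/US1/PS0)
  → PAGE_NOT_PRESENT  (1 entries read)

Access #0 PA: 0x2F0DF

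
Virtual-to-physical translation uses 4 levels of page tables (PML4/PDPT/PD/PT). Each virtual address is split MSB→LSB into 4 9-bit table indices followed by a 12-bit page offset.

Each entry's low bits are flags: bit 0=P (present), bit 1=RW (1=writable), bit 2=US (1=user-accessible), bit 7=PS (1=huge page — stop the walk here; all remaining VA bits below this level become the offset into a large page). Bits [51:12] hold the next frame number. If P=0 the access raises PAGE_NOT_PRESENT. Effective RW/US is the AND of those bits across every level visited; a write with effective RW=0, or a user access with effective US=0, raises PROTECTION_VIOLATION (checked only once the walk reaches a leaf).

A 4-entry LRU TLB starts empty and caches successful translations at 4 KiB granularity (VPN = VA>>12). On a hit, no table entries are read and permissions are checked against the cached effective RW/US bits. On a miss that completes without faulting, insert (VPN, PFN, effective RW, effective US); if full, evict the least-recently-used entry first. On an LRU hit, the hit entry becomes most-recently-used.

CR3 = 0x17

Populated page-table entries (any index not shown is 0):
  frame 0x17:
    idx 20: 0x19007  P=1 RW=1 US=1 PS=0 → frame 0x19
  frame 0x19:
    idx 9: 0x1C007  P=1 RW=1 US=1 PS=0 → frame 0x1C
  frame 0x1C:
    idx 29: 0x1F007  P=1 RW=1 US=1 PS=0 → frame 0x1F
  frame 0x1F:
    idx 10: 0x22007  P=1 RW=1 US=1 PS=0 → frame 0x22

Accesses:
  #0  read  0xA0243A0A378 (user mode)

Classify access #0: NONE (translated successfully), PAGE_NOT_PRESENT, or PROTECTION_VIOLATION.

Trace:
#0 VA=0xA0243A0A378 (r,user):
  lvl0: tbl 0x17, slot 20 ⇒ 0x19007 (P1/RW1/US1/PS0)
  lvl1: tbl 0x19, slot 9 ⇒ 0x1C007 (P1/RW1/US1/PS0)
  lvl2: tbl 0x1C, slot 29 ⇒ 0x1F007 (P1/RW1/US1/PS0)
  lvl3: tbl 0x1F, slot 10 ⇒ 0x22007 (P1/RW1/US1/PS0)
  → PA=0x22378  (4 entries read)

Access #0 fault: NONE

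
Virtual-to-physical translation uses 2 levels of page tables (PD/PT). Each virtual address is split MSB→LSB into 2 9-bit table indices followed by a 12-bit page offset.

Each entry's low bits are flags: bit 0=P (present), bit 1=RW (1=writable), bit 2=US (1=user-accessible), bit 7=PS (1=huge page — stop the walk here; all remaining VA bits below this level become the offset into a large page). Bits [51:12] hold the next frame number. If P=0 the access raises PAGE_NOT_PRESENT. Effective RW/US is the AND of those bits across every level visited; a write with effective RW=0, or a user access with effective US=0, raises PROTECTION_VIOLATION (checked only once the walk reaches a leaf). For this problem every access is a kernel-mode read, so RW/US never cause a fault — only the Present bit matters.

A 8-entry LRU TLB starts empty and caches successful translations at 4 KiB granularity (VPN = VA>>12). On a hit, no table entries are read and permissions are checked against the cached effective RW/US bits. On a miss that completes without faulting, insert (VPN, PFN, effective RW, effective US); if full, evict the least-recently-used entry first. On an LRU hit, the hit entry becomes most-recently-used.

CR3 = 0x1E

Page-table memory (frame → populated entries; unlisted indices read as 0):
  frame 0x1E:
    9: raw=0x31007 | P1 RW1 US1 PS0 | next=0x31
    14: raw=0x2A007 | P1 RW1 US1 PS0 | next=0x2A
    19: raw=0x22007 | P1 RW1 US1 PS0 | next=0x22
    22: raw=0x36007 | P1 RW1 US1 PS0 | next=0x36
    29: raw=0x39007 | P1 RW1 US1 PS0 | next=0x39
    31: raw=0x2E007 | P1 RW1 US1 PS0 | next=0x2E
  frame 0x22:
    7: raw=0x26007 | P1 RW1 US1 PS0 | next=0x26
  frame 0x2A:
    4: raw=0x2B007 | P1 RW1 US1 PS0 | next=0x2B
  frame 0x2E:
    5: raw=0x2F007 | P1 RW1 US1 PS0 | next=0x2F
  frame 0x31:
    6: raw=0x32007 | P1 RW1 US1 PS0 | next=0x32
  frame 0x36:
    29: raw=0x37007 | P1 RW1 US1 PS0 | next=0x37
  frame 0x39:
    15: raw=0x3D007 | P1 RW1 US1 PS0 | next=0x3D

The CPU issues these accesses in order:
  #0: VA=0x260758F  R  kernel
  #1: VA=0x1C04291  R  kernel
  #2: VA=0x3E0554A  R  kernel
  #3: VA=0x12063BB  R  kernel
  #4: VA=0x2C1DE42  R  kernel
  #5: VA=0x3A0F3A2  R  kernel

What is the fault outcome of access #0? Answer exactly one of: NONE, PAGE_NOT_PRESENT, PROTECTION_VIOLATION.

Trace:
#0 VA=0x260758F (r,kernel):
  L0 @0x1E[19] → 0x22007  P=1,RW=1,US=1,PS=0
  L1 @0x22[7] → 0x26007  P=1,RW=1,US=1,PS=0
  ✓ 0x2658F  — 2 lookups
#1 VA=0x1C04291 (r,kernel):
  L0 @0x1E[14] → 0x2A007  P=1,RW=1,US=1,PS=0
  L1 @0x2A[4] → 0x2B007  P=1,RW=1,US=1,PS=0
  ✓ 0x2B291  — 2 lookups
#2 VA=0x3E0554A (r,kernel):
  L0 @0x1E[31] → 0x2E007  P=1,RW=1,US=1,PS=0
  L1 @0x2E[5] → 0x2F007  P=1,RW=1,US=1,PS=0
  ✓ 0x2F54A  — 2 lookups
#3 VA=0x12063BB (r,kernel):
  L0 @0x1E[9] → 0x31007  P=1,RW=1,US=1,PS=0
  L1 @0x31[6] → 0x32007  P=1,RW=1,US=1,PS=0
  ✓ 0x323BB  — 2 lookups
#4 VA=0x2C1DE42 (r,kernel):
  L0 @0x1E[22] → 0x36007  P=1,RW=1,US=1,PS=0
  L1 @0x36[29] → 0x37007  P=1,RW=1,US=1,PS=0
  ✓ 0x37E42  — 2 lookups
#5 VA=0x3A0F3A2 (r,kernel):
  L0 @0x1E[29] → 0x39007  P=1,RW=1,US=1,PS=0
  L1 @0x39[15] → 0x3D007  P=1,RW=1,US=1,PS=0
  ✓ 0x3D3A2  — 2 lookups

Access #0 fault: NONE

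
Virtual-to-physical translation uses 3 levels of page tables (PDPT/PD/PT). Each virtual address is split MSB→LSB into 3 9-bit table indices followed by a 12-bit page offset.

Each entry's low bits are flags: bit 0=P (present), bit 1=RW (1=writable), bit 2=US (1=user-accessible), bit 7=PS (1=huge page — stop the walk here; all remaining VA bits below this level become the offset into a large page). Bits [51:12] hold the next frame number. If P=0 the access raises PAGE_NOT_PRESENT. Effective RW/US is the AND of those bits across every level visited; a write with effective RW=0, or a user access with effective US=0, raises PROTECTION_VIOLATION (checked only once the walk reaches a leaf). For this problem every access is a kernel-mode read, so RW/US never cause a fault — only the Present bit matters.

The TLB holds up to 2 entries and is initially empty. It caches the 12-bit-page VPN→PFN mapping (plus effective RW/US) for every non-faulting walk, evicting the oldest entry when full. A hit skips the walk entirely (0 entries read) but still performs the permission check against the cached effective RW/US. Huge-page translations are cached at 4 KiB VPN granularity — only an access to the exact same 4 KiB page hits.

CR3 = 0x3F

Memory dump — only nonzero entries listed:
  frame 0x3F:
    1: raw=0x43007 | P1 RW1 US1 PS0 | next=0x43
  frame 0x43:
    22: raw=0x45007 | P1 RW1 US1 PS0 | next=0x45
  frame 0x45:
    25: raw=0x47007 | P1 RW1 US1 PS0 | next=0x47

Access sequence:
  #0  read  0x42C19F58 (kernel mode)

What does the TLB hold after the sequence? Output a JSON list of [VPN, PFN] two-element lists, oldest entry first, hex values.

Walk each access:
#0 VA=0x42C19F58 (r,kernel):
  L0 @0x3F[1] → 0x43007  P=1,RW=1,US=1,PS=0
  L1 @0x43[22] → 0x45007  P=1,RW=1,US=1,PS=0
  L2 @0x45[25] → 0x47007  P=1,RW=1,US=1,PS=0
  ✓ 0x47F58  — 3 lookups

TLB: [["0x42C19", "0x47"]]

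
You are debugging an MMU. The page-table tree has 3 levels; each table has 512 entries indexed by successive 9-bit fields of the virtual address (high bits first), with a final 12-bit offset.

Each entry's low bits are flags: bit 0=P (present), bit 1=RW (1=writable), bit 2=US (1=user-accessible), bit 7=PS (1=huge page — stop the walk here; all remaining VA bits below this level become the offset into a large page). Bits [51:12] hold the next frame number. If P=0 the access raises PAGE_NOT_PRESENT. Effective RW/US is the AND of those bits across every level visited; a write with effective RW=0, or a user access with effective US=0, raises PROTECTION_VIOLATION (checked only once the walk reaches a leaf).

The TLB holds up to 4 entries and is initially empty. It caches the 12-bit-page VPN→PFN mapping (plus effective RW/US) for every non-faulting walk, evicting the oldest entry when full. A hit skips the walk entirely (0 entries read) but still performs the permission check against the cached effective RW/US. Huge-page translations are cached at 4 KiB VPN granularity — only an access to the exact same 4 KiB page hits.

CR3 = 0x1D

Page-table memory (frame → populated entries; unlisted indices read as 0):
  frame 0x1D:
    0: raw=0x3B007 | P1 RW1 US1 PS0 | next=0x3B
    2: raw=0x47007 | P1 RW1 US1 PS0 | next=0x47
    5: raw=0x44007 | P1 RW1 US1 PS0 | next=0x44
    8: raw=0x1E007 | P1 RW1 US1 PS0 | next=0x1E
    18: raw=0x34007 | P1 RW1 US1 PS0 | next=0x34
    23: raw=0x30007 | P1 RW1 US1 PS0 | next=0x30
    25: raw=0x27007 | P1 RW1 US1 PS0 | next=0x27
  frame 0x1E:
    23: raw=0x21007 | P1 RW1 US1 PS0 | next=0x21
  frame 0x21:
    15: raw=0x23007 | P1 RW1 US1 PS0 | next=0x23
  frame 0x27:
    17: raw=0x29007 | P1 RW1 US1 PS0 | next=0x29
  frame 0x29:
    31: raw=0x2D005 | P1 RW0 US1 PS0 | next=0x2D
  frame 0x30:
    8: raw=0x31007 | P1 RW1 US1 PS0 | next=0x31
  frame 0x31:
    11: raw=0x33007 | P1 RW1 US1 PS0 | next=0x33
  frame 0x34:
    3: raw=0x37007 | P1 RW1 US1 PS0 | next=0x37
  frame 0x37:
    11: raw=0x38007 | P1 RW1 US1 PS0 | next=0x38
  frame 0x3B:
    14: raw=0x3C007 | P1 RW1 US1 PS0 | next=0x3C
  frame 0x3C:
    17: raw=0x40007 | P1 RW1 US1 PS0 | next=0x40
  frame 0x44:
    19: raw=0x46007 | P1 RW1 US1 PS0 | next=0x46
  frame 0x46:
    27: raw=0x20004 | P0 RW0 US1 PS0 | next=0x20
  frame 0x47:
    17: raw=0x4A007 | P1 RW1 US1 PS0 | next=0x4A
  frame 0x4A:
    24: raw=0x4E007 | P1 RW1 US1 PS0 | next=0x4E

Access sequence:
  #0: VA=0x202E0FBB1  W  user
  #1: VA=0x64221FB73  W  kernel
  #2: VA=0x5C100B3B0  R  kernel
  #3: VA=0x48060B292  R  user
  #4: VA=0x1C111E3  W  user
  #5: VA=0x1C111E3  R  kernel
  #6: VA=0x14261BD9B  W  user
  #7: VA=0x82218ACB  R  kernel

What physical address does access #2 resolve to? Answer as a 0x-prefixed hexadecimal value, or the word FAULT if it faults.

Walk each access:
#0 VA=0x202E0FBB1 (w,user):
  L0 @0x1D[8] → 0x1E007  P=1,RW=1,US=1,PS=0
  L1 @0x1E[23] → 0x21007  P=1,RW=1,US=1,PS=0
  L2 @0x21[15] → 0x23007  P=1,RW=1,US=1,PS=0
  ⇒ phys 0x23BB1  [3 reads]
#1 VA=0x64221FB73 (w,kernel):
  L0 @0x1D[25] → 0x27007  P=1,RW=1,US=1,PS=0
  L1 @0x27[17] → 0x29007  P=1,RW=1,US=1,PS=0
  L2 @0x29[31] → 0x2D005  P=1,RW=0,US=1,PS=0
  → PROTECTION_VIOLATION  (3 entries read)
#2 VA=0x5C100B3B0 (r,kernel):
  L0 @0x1D[23] → 0x30007  P=1,RW=1,US=1,PS=0
  L1 @0x30[8] → 0x31007  P=1,RW=1,US=1,PS=0
  L2 @0x31[11] → 0x33007  P=1,RW=1,US=1,PS=0
  ⇒ phys 0x333B0  [3 reads]
#3 VA=0x48060B292 (r,user):
  L0 @0x1D[18] → 0x34007  P=1,RW=1,US=1,PS=0
  L1 @0x34[3] → 0x37007  P=1,RW=1,US=1,PS=0
  L2 @0x37[11] → 0x38007  P=1,RW=1,US=1,PS=0
  ⇒ phys 0x38292  [3 reads]
#4 VA=0x1C111E3 (w,user):
  L0 @0x1D[0] → 0x3B007  P=1,RW=1,US=1,PS=0
  L1 @0x3B[14] → 0x3C007  P=1,RW=1,US=1,PS=0
  L2 @0x3C[17] → 0x40007  P=1,RW=1,US=1,PS=0
  ⇒ phys 0x401E3  [3 reads]
#5 VA=0x1C111E3 (r,kernel):
  TLB hit vpn=0x1C11 → PA=0x401E3
#6 VA=0x14261BD9B (w,user):
  L0 @0x1D[5] → 0x44007  P=1,RW=1,US=1,PS=0
  L1 @0x44[19] → 0x46007  P=1,RW=1,US=1,PS=0
  L2 @0x46[27] → 0x20004  P=0,RW=0,US=1,PS=0
  → PAGE_NOT_PRESENT  (3 entries read)
#7 VA=0x82218ACB (r,kernel):
  L0 @0x1D[2] → 0x47007  P=1,RW=1,US=1,PS=0
  L1 @0x47[17] → 0x4A007  P=1,RW=1,US=1,PS=0
  L2 @0x4A[24] → 0x4E007  P=1,RW=1,US=1,PS=0
  ⇒ phys 0x4EACB  [3 reads]

Access #2 PA: 0x333B0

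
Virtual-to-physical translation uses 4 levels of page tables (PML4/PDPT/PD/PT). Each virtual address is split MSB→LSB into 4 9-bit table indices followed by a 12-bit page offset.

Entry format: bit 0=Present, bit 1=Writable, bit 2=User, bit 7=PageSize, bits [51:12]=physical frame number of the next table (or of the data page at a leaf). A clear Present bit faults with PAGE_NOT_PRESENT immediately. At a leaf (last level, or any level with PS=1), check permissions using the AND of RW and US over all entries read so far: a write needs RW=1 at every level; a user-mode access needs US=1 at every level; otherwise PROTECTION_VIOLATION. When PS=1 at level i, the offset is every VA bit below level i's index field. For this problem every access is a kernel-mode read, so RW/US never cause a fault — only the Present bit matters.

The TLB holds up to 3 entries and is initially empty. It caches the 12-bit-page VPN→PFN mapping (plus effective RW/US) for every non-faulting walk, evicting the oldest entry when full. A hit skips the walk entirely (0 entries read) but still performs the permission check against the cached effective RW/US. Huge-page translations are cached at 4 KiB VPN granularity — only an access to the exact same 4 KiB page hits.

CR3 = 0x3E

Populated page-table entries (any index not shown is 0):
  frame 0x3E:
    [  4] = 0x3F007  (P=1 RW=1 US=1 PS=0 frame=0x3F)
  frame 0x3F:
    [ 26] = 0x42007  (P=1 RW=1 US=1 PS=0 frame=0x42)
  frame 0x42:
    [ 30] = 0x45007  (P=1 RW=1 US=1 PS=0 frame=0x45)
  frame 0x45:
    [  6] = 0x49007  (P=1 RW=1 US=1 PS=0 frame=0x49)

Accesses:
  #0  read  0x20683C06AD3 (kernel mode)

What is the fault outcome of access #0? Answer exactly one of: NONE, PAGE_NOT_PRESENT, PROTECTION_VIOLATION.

Trace:
#0 VA=0x20683C06AD3 (r,kernel):
  L0: frame=0x3E idx=4 entry=0x3F007 [P=1 RW=1 US=1 PS=0]
  L1: frame=0x3F idx=26 entry=0x42007 [P=1 RW=1 US=1 PS=0]
  L2: frame=0x42 idx=30 entry=0x45007 [P=1 RW=1 US=1 PS=0]
  L3: frame=0x45 idx=6 entry=0x49007 [P=1 RW=1 US=1 PS=0]
  → PA=0x49AD3  (4 entries read)

Access #0 fault: NONE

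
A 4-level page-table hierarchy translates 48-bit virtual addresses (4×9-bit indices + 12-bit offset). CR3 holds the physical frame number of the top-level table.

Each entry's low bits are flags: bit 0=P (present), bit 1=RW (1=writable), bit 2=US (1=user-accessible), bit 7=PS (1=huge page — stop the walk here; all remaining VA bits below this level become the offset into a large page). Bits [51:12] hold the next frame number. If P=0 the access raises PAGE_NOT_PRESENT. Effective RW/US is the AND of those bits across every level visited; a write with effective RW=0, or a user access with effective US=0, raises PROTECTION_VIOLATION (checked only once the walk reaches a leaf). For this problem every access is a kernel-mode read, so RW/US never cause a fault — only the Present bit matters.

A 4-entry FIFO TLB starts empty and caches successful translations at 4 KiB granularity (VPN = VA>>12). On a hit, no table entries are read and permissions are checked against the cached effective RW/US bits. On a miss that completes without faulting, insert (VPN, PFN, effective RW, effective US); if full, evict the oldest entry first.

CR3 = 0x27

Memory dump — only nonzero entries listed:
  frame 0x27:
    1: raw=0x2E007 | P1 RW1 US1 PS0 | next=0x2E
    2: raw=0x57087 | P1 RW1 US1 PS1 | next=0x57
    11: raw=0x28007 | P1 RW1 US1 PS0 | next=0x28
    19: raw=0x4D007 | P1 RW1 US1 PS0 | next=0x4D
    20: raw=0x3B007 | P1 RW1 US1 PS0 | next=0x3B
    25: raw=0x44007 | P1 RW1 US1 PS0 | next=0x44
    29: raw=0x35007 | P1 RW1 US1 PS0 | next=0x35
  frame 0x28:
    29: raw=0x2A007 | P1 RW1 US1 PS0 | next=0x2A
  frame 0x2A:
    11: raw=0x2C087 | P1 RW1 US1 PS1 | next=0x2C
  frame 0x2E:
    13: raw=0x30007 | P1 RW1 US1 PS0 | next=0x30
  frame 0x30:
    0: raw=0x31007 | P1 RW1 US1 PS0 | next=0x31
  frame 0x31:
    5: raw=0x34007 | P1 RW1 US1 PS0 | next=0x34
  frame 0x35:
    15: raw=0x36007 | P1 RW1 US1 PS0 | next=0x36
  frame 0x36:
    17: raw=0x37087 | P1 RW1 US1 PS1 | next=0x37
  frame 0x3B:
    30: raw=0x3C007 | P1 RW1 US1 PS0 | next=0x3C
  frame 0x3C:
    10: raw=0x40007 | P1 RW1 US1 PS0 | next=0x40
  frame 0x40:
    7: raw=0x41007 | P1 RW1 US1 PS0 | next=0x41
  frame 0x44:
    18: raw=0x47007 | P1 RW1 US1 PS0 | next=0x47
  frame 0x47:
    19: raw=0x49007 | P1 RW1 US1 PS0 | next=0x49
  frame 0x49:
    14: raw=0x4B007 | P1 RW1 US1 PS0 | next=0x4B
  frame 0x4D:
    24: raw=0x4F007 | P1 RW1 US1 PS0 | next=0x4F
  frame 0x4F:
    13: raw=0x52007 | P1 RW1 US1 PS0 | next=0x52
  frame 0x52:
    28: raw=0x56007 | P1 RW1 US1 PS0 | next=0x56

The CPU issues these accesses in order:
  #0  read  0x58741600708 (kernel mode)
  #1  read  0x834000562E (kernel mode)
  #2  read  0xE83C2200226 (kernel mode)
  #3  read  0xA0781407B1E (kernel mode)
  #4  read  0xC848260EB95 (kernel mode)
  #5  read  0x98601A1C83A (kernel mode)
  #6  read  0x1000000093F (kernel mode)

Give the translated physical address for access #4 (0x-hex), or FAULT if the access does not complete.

Trace:
#0 VA=0x58741600708 (r,kernel):
  L0: frame=0x27 idx=11 entry=0x28007 [P=1 RW=1 US=1 PS=0]
  L1: frame=0x28 idx=29 entry=0x2A007 [P=1 RW=1 US=1 PS=0]
  L2: frame=0x2A idx=11 entry=0x2C087 [P=1 RW=1 US=1 PS=1]
  ⇒ phys 0x2C708 (huge @L2)  [3 reads]
#1 VA=0x834000562E (r,kernel):
  L0: frame=0x27 idx=1 entry=0x2E007 [P=1 RW=1 US=1 PS=0]
  L1: frame=0x2E idx=13 entry=0x30007 [P=1 RW=1 US=1 PS=0]
  L2: frame=0x30 idx=0 entry=0x31007 [P=1 RW=1 US=1 PS=0]
  L3: frame=0x31 idx=5 entry=0x34007 [P=1 RW=1 US=1 PS=0]
  ⇒ phys 0x3462E  [4 reads]
#2 VA=0xE83C2200226 (r,kernel):
  L0: frame=0x27 idx=29 entry=0x35007 [P=1 RW=1 US=1 PS=0]
  L1: frame=0x35 idx=15 entry=0x36007 [P=1 RW=1 US=1 PS=0]
  L2: frame=0x36 idx=17 entry=0x37087 [P=1 RW=1 US=1 PS=1]
  ⇒ phys 0x37226 (huge @L2)  [3 reads]
#3 VA=0xA0781407B1E (r,kernel):
  L0: frame=0x27 idx=20 entry=0x3B007 [P=1 RW=1 US=1 PS=0]
  L1: frame=0x3B idx=30 entry=0x3C007 [P=1 RW=1 US=1 PS=0]
  L2: frame=0x3C idx=10 entry=0x40007 [P=1 RW=1 US=1 PS=0]
  L3: frame=0x40 idx=7 entry=0x41007 [P=1 RW=1 US=1 PS=0]
  ⇒ phys 0x41B1E  [4 reads]
#4 VA=0xC848260EB95 (r,kernel):
  L0: frame=0x27 idx=25 entry=0x44007 [P=1 RW=1 US=1 PS=0]
  L1: frame=0x44 idx=18 entry=0x47007 [P=1 RW=1 US=1 PS=0]
  L2: frame=0x47 idx=19 entry=0x49007 [P=1 RW=1 US=1 PS=0]
  L3: frame=0x49 idx=14 entry=0x4B007 [P=1 RW=1 US=1 PS=0]
  ⇒ phys 0x4BB95  [4 reads]
#5 VA=0x98601A1C83A (r,kernel):
  L0: frame=0x27 idx=19 entry=0x4D007 [P=1 RW=1 US=1 PS=0]
  L1: frame=0x4D idx=24 entry=0x4F007 [P=1 RW=1 US=1 PS=0]
  L2: frame=0x4F idx=13 entry=0x52007 [P=1 RW=1 US=1 PS=0]
  L3: frame=0x52 idx=28 entry=0x56007 [P=1 RW=1 US=1 PS=0]
  ⇒ phys 0x5683A  [4 reads]
#6 VA=0x1000000093F (r,kernel):
  L0: frame=0x27 idx=2 entry=0x57087 [P=1 RW=1 US=1 PS=1]
  ⇒ phys 0x5793F (huge @L0)  [1 reads]

Access #4 PA: 0x4BB95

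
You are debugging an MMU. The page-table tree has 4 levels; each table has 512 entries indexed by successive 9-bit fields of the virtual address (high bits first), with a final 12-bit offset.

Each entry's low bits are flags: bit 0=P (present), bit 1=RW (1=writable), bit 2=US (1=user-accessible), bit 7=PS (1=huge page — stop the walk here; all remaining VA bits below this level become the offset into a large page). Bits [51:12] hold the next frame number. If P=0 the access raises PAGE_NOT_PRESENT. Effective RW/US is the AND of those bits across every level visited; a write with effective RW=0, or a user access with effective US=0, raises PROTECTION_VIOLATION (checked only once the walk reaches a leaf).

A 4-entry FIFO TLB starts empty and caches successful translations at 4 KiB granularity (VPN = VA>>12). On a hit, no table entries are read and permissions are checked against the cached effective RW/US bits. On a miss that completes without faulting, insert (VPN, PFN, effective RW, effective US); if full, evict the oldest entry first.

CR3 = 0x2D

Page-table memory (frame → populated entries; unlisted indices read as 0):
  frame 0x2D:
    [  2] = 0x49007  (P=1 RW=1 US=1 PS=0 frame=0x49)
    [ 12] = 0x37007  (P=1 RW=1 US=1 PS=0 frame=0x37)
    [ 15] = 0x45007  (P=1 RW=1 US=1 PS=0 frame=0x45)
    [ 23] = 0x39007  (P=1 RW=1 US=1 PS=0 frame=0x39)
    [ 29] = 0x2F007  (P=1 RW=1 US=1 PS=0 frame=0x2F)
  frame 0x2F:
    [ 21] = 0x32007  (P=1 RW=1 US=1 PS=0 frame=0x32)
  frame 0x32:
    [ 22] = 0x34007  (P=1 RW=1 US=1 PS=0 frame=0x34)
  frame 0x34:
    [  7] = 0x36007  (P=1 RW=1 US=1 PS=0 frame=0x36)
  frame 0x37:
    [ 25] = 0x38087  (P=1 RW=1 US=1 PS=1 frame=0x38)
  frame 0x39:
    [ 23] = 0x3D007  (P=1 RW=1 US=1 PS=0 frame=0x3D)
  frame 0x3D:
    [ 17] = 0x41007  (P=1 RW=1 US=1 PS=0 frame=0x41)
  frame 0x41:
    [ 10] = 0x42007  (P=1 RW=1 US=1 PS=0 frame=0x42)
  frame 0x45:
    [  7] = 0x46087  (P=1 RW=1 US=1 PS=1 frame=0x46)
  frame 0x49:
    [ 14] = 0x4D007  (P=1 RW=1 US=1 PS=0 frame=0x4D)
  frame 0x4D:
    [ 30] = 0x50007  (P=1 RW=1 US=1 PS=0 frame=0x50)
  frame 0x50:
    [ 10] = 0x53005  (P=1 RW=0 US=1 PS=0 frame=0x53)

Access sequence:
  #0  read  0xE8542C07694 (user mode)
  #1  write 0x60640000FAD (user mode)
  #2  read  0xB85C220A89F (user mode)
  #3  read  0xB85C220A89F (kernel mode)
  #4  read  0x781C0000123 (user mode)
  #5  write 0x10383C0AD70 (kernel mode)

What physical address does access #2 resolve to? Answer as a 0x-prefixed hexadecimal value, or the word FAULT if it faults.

Per-access translation:
#0 VA=0xE8542C07694 (r,user):
  lvl0: tbl 0x2D, slot 29 ⇒ 0x2F007 (P1/RW1/US1/PS0)
  lvl1: tbl 0x2F, slot 21 ⇒ 0x32007 (P1/RW1/US1/PS0)
  lvl2: tbl 0x32, slot 22 ⇒ 0x34007 (P1/RW1/US1/PS0)
  lvl3: tbl 0x34, slot 7 ⇒ 0x36007 (P1/RW1/US1/PS0)
  ⇒ phys 0x36694  [4 reads]
#1 VA=0x60640000FAD (w,user):
  lvl0: tbl 0x2D, slot 12 ⇒ 0x37007 (P1/RW1/US1/PS0)
  lvl1: tbl 0x37, slot 25 ⇒ 0x38087 (P1/RW1/US1/PS1)
  ⇒ phys 0x38FAD (huge @L1)  [2 reads]
#2 VA=0xB85C220A89F (r,user):
  lvl0: tbl 0x2D, slot 23 ⇒ 0x39007 (P1/RW1/US1/PS0)
  lvl1: tbl 0x39, slot 23 ⇒ 0x3D007 (P1/RW1/US1/PS0)
  lvl2: tbl 0x3D, slot 17 ⇒ 0x41007 (P1/RW1/US1/PS0)
  lvl3: tbl 0x41, slot 10 ⇒ 0x42007 (P1/RW1/US1/PS0)
  ⇒ phys 0x4289F  [4 reads]
#3 VA=0xB85C220A89F (r,kernel):
  TLB hit vpn=0xB85C220A → PA=0x4289F
#4 VA=0x781C0000123 (r,user):
  lvl0: tbl 0x2D, slot 15 ⇒ 0x45007 (P1/RW1/US1/PS0)
  lvl1: tbl 0x45, slot 7 ⇒ 0x46087 (P1/RW1/US1/PS1)
  ⇒ phys 0x46123 (huge @L1)  [2 reads]
#5 VA=0x10383C0AD70 (w,kernel):
  lvl0: tbl 0x2D, slot 2 ⇒ 0x49007 (P1/RW1/US1/PS0)
  lvl1: tbl 0x49, slot 14 ⇒ 0x4D007 (P1/RW1/US1/PS0)
  lvl2: tbl 0x4D, slot 30 ⇒ 0x50007 (P1/RW1/US1/PS0)
  lvl3: tbl 0x50, slot 10 ⇒ 0x53005 (P1/RW0/US1/PS0)
  ⇒ fault: PROTECTION_VIOLATION  — 4 lookups

Access #2 PA: 0x4289F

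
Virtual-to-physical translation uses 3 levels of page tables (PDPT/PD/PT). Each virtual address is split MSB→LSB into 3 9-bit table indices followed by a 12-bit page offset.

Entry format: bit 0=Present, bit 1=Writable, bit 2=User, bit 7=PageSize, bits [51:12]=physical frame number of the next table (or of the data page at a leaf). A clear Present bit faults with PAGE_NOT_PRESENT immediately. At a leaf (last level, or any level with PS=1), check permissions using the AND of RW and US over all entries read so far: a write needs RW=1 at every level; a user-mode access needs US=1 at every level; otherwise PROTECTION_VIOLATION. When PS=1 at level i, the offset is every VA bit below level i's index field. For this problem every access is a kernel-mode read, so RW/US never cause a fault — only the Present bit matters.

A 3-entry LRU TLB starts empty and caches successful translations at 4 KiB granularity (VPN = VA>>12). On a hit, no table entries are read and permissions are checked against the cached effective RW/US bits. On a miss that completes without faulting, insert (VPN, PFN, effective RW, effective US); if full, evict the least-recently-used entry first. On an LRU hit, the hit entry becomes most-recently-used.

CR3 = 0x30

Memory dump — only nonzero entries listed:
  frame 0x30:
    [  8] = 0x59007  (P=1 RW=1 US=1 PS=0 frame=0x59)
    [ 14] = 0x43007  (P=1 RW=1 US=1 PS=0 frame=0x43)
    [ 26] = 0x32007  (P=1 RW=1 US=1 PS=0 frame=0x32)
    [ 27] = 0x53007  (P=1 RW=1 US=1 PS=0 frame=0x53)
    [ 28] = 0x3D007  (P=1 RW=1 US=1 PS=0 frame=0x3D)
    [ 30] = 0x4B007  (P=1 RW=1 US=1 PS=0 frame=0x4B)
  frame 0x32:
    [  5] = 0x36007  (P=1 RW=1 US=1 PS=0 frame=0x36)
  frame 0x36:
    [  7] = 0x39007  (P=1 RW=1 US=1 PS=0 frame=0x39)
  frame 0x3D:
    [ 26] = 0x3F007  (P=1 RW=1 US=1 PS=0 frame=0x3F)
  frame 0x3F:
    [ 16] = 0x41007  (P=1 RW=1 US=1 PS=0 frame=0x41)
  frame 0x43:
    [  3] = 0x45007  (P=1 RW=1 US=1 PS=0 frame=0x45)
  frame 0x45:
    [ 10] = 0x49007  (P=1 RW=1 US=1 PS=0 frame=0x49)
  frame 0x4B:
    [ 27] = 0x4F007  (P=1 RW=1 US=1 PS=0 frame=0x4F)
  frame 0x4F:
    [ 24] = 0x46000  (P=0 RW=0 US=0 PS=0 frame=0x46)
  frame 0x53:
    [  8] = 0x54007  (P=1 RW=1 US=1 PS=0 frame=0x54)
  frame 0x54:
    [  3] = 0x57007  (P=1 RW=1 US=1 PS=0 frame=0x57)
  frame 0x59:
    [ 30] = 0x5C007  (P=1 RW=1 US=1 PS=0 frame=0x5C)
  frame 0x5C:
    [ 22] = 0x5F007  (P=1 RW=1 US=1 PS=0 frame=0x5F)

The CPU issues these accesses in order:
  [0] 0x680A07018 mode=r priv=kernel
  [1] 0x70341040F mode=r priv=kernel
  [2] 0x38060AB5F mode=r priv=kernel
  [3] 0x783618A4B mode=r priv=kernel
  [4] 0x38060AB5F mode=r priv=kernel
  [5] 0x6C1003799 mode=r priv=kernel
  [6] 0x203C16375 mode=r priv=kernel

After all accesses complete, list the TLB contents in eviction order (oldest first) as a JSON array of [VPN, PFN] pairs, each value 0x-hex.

Walk each access:
#0 VA=0x680A07018 (r,kernel):
  L0: frame=0x30 idx=26 entry=0x32007 [P=1 RW=1 US=1 PS=0]
  L1: frame=0x32 idx=5 entry=0x36007 [P=1 RW=1 US=1 PS=0]
  L2: frame=0x36 idx=7 entry=0x39007 [P=1 RW=1 US=1 PS=0]
  → PA=0x39018  (3 entries read)
#1 VA=0x70341040F (r,kernel):
  L0: frame=0x30 idx=28 entry=0x3D007 [P=1 RW=1 US=1 PS=0]
  L1: frame=0x3D idx=26 entry=0x3F007 [P=1 RW=1 US=1 PS=0]
  L2: frame=0x3F idx=16 entry=0x41007 [P=1 RW=1 US=1 PS=0]
  → PA=0x4140F  (3 entries read)
#2 VA=0x38060AB5F (r,kernel):
  L0: frame=0x30 idx=14 entry=0x43007 [P=1 RW=1 US=1 PS=0]
  L1: frame=0x43 idx=3 entry=0x45007 [P=1 RW=1 US=1 PS=0]
  L2: frame=0x45 idx=10 entry=0x49007 [P=1 RW=1 US=1 PS=0]
  → PA=0x49B5F  (3 entries read)
#3 VA=0x783618A4B (r,kernel):
  L0: frame=0x30 idx=30 entry=0x4B007 [P=1 RW=1 US=1 PS=0]
  L1: frame=0x4B idx=27 entry=0x4F007 [P=1 RW=1 US=1 PS=0]
  L2: frame=0x4F idx=24 entry=0x46000 [P=0 RW=0 US=0 PS=0]
  ⇒ fault: PAGE_NOT_PRESENT  — 3 lookups
#4 VA=0x38060AB5F (r,kernel):
  TLB hit vpn=0x38060A → PA=0x49B5F
#5 VA=0x6C1003799 (r,kernel):
  L0: frame=0x30 idx=27 entry=0x53007 [P=1 RW=1 US=1 PS=0]
  L1: frame=0x53 idx=8 entry=0x54007 [P=1 RW=1 US=1 PS=0]
  L2: frame=0x54 idx=3 entry=0x57007 [P=1 RW=1 US=1 PS=0]
  → PA=0x57799  (3 entries read)
#6 VA=0x203C16375 (r,kernel):
  L0: frame=0x30 idx=8 entry=0x59007 [P=1 RW=1 US=1 PS=0]
  L1: frame=0x59 idx=30 entry=0x5C007 [P=1 RW=1 US=1 PS=0]
  L2: frame=0x5C idx=22 entry=0x5F007 [P=1 RW=1 US=1 PS=0]
  → PA=0x5F375  (3 entries read)

TLB: [["0x38060A", "0x49"], ["0x6C1003", "0x57"], ["0x203C16", "0x5F"]]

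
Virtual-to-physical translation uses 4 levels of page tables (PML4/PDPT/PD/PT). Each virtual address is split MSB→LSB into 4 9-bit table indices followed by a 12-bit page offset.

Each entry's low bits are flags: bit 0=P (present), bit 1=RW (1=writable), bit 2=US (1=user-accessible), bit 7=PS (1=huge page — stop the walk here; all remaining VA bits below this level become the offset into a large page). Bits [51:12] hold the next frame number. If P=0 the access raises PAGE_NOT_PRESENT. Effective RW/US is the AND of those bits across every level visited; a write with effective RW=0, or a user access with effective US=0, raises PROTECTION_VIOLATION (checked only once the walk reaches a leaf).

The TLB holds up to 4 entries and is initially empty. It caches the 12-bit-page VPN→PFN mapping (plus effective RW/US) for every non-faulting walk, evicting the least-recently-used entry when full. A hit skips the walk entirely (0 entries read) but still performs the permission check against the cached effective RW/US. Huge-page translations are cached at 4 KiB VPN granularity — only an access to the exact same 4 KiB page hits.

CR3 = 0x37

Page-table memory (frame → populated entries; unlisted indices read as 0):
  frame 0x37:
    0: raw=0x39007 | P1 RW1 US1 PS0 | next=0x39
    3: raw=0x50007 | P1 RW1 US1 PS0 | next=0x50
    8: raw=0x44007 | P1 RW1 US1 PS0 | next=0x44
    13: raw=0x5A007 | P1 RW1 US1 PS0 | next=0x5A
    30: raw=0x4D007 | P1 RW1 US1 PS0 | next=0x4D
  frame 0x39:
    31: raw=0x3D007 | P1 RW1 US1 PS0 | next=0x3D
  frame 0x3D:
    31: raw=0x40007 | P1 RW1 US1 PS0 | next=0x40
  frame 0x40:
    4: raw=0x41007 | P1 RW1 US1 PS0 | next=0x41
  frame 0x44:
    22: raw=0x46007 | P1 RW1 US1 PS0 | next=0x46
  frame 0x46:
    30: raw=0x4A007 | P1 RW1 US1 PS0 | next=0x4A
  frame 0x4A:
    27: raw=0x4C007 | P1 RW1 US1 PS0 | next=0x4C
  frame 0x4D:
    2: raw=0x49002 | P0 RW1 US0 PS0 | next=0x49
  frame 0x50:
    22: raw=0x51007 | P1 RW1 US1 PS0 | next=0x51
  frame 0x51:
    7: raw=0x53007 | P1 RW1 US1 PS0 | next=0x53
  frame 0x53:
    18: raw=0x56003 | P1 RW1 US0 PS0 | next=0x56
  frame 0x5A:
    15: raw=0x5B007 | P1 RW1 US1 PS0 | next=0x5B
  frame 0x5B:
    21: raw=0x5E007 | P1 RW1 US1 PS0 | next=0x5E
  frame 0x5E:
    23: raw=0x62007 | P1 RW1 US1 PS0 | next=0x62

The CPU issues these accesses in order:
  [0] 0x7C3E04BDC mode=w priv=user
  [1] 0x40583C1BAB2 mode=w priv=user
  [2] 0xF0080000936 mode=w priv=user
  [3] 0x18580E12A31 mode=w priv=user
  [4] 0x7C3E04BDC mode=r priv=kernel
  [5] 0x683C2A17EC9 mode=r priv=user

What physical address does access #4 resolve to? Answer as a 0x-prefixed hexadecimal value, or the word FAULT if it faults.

Trace:
#0 VA=0x7C3E04BDC (w,user):
  lvl0: tbl 0x37, slot 0 ⇒ 0x39007 (P1/RW1/US1/PS0)
  lvl1: tbl 0x39, slot 31 ⇒ 0x3D007 (P1/RW1/US1/PS0)
  lvl2: tbl 0x3D, slot 31 ⇒ 0x40007 (P1/RW1/US1/PS0)
  lvl3: tbl 0x40, slot 4 ⇒ 0x41007 (P1/RW1/US1/PS0)
  ✓ 0x41BDC  — 4 lookups
#1 VA=0x40583C1BAB2 (w,user):
  lvl0: tbl 0x37, slot 8 ⇒ 0x44007 (P1/RW1/US1/PS0)
  lvl1: tbl 0x44, slot 22 ⇒ 0x46007 (P1/RW1/US1/PS0)
  lvl2: tbl 0x46, slot 30 ⇒ 0x4A007 (P1/RW1/US1/PS0)
  lvl3: tbl 0x4A, slot 27 ⇒ 0x4C007 (P1/RW1/US1/PS0)
  ✓ 0x4CAB2  — 4 lookups
#2 VA=0xF0080000936 (w,user):
  lvl0: tbl 0x37, slot 30 ⇒ 0x4D007 (P1/RW1/US1/PS0)
  lvl1: tbl 0x4D, slot 2 ⇒ 0x49002 (P0/RW1/US0/PS0)
  ✗ PAGE_NOT_PRESENT  [2 reads]
#3 VA=0x18580E12A31 (w,user):
  lvl0: tbl 0x37, slot 3 ⇒ 0x50007 (P1/RW1/US1/PS0)
  lvl1: tbl 0x50, slot 22 ⇒ 0x51007 (P1/RW1/US1/PS0)
  lvl2: tbl 0x51, slot 7 ⇒ 0x53007 (P1/RW1/US1/PS0)
  lvl3: tbl 0x53, slot 18 ⇒ 0x56003 (P1/RW1/US0/PS0)
  ✗ PROTECTION_VIOLATION  [4 reads]
#4 VA=0x7C3E04BDC (r,kernel):
  TLB hit vpn=0x7C3E04 → PA=0x41BDC
#5 VA=0x683C2A17EC9 (r,user):
  lvl0: tbl 0x37, slot 13 ⇒ 0x5A007 (P1/RW1/US1/PS0)
  lvl1: tbl 0x5A, slot 15 ⇒ 0x5B007 (P1/RW1/US1/PS0)
  lvl2: tbl 0x5B, slot 21 ⇒ 0x5E007 (P1/RW1/US1/PS0)
  lvl3: tbl 0x5E, slot 23 ⇒ 0x62007 (P1/RW1/US1/PS0)
  ✓ 0x62EC9  — 4 lookups

Access #4 PA: 0x41BDC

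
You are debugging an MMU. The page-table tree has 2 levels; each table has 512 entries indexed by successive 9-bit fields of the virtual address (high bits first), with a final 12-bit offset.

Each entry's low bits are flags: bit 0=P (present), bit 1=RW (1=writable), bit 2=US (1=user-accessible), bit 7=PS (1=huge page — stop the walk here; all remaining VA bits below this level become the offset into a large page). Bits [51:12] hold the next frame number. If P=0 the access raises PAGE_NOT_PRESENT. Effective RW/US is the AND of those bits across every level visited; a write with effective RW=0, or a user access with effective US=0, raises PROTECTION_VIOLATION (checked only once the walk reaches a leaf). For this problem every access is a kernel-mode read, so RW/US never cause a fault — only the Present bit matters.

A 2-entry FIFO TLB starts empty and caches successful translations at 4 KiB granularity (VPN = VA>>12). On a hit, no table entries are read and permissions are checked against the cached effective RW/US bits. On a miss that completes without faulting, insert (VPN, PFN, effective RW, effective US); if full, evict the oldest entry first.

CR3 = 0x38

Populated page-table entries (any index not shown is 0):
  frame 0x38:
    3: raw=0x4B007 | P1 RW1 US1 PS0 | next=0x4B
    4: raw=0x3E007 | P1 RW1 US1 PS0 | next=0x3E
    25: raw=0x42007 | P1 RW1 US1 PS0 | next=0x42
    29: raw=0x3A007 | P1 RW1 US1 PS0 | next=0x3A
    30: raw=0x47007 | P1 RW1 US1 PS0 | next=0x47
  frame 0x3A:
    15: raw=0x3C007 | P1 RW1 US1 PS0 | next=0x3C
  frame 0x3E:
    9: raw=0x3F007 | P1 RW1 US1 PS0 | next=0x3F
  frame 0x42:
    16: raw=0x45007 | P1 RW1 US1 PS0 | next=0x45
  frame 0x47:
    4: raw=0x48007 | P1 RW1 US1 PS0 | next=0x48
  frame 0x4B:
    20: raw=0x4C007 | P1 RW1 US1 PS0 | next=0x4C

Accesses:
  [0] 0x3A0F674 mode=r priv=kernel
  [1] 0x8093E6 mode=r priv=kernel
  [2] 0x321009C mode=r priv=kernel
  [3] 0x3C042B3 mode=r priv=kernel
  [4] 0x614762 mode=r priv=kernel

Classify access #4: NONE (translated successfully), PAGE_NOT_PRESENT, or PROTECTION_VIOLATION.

Walk each access:
#0 VA=0x3A0F674 (r,kernel):
  L0: frame=0x38 idx=29 entry=0x3A007 [P=1 RW=1 US=1 PS=0]
  L1: frame=0x3A idx=15 entry=0x3C007 [P=1 RW=1 US=1 PS=0]
  → PA=0x3C674  (2 entries read)
#1 VA=0x8093E6 (r,kernel):
  L0: frame=0x38 idx=4 entry=0x3E007 [P=1 RW=1 US=1 PS=0]
  L1: frame=0x3E idx=9 entry=0x3F007 [P=1 RW=1 US=1 PS=0]
  → PA=0x3F3E6  (2 entries read)
#2 VA=0x321009C (r,kernel):
  L0: frame=0x38 idx=25 entry=0x42007 [P=1 RW=1 US=1 PS=0]
  L1: frame=0x42 idx=16 entry=0x45007 [P=1 RW=1 US=1 PS=0]
  → PA=0x4509C  (2 entries read)
#3 VA=0x3C042B3 (r,kernel):
  L0: frame=0x38 idx=30 entry=0x47007 [P=1 RW=1 US=1 PS=0]
  L1: frame=0x47 idx=4 entry=0x48007 [P=1 RW=1 US=1 PS=0]
  → PA=0x482B3  (2 entries read)
#4 VA=0x614762 (r,kernel):
  L0: frame=0x38 idx=3 entry=0x4B007 [P=1 RW=1 US=1 PS=0]
  L1: frame=0x4B idx=20 entry=0x4C007 [P=1 RW=1 US=1 PS=0]
  → PA=0x4C762  (2 entries read)

Access #4 fault: NONE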